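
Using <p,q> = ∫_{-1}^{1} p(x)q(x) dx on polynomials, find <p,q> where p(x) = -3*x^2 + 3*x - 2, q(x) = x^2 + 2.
<p,q> = -218/15

Expand the product: p(x)·q(x) = -3*x^4 + 3*x^3 - 8*x^2 + 6*x - 4.
∫_{-1}^{1} of each monomial x^k gives [2/(k+1) if k even, 0 if k odd]. Integrating term-by-term (or equivalently evaluating the antiderivative F(x) = -3*x^5/5 + 3*x^4/4 - 8*x^3/3 + 3*x^2 - 4*x at the endpoints):
  F(1) − F(−1) = -211/60 − (661/60) = -218/15.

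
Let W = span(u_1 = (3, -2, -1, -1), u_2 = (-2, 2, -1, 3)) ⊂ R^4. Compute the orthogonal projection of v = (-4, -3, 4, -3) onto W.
proj_W(v) = (-46/21, 1/7, 169/42, -163/42)

Set up U = [u_1 | ... | u_2] ∈ R^(4×2). The projector onto W = col(U) is P = U (U^T U)^(-1) U^T.
Compute U^T U =
  [15, -12]
  [-12, 18],
and U^T v = (-7, -11).
Solve U^T U · c = U^T v for the coefficients: c = (-43/21, -83/42). The projection is proj_W(v) = U c.
Check: (v - proj_W(v)) · u_1 = 0  (should be 0).
Check: (v - proj_W(v)) · u_2 = 0  (should be 0).
Result: proj_W(v) = (-46/21, 1/7, 169/42, -163/42).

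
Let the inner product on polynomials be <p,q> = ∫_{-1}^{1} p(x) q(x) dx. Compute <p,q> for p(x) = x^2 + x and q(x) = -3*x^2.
<p,q> = -6/5

Expand the product: p(x)·q(x) = -3*x^4 - 3*x^3.
∫_{-1}^{1} of each monomial x^k gives [2/(k+1) if k even, 0 if k odd]. Integrating term-by-term (or equivalently evaluating the antiderivative F(x) = -3*x^5/5 - 3*x^4/4 at the endpoints):
  F(1) − F(−1) = -27/20 − (-3/20) = -6/5.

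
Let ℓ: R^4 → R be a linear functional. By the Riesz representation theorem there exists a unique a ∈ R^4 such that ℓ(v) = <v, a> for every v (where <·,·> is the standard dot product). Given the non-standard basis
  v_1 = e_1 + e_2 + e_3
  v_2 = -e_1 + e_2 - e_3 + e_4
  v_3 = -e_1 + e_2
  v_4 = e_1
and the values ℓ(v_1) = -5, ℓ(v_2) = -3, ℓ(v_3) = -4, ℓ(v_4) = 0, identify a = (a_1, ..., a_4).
a = (0, -4, -1, 0)

Write a = (a_1, ..., a_4) in the standard basis. For each basis vector v_i, ℓ(v_i) = <v_i, a> is a linear equation in the a_j's. Collect the n equations into a matrix system V a = ℓ, where row i of V is v_i (expressed in the standard basis). Since V is invertible (lower-triangular with 1s on the diagonal, up to permutation), solve by back-substitution:
  V =
[[1, 1, 1, 0],
 [-1, 1, -1, 1],
 [-1, 1, 0, 0],
 [1, 0, 0, 0]]
  V a = (-5, -3, -4, 0)
Solving gives a = (0, -4, -1, 0).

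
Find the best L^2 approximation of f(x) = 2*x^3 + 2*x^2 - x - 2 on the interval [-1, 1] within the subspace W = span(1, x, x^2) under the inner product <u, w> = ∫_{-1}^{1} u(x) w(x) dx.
g(x) = 2*x^2 + x/5 - 2

The best approximation g ∈ W is the orthogonal projection of f onto W. Writing g = a_0 + a_1 x + a_2 x^2, the coefficients solve the normal equations G · a = b where
  G_{ij} = <φ_i, φ_j> and b_i = <f, φ_i>, with φ_0 = 1, φ_1 = x, φ_2 = x^2.
G =
  [2, 0, 2/3]
  [0, 2/3, 0]
  [2/3, 0, 2/5],
b = (-8/3, 2/15, -8/15).
Solving gives a_0 = -2, a_1 = 1/5, a_2 = 2, so
  g(x) = 2*x^2 + x/5 - 2.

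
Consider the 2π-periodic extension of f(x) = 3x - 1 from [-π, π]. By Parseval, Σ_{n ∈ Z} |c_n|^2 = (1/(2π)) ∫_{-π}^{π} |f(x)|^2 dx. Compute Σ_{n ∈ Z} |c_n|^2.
Σ |c_n|^2 = 3π^2 + 1

Expand and integrate term by term over [-π, π]:
  ∫ (3x)^2 dx = 9·(2π^3/3); ∫ 2·3·(-1)·x dx = 0 (odd integrand); ∫ (-1)^2 dx = 1·2π.
So (1/(2π)) ∫_{-π}^{π} (3x - 1)^2 dx = 9π^2/3 + 1 = 3π^2 + 1.
Parseval ⇒ Σ |c_n|^2 = 3π^2 + 1.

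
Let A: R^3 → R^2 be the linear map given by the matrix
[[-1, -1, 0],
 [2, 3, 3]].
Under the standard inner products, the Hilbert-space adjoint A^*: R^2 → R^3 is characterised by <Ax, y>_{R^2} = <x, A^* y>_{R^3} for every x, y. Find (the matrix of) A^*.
A^* = A^T =
[[-1, 2],
 [-1, 3],
 [0, 3]]

For real matrices with standard dot products, the defining identity <Ax, y> = <x, A^* y> gives (Ax)^T y = x^T (A^*) y, i.e. x^T A^T y = x^T (A^*) y. Since this holds for all x, y, we must have A^* = A^T. Therefore
A^* =
[[-1, 2],
 [-1, 3],
 [0, 3]].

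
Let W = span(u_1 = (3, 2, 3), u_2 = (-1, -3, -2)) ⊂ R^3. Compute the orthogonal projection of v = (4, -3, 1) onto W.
proj_W(v) = (312/83, -261/83, 111/83)

Set up U = [u_1 | ... | u_2] ∈ R^(3×2). The projector onto W = col(U) is P = U (U^T U)^(-1) U^T.
Compute U^T U =
  [22, -15]
  [-15, 14],
and U^T v = (9, 3).
Solve U^T U · c = U^T v for the coefficients: c = (171/83, 201/83). The projection is proj_W(v) = U c.
Check: (v - proj_W(v)) · u_1 = 0  (should be 0).
Check: (v - proj_W(v)) · u_2 = 0  (should be 0).
Result: proj_W(v) = (312/83, -261/83, 111/83).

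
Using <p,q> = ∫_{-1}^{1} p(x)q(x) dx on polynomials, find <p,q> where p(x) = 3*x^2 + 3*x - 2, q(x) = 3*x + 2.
<p,q> = 2

Expand the product: p(x)·q(x) = 9*x^3 + 15*x^2 - 4.
∫_{-1}^{1} of each monomial x^k gives [2/(k+1) if k even, 0 if k odd]. Integrating term-by-term (or equivalently evaluating the antiderivative F(x) = 9*x^4/4 + 5*x^3 - 4*x at the endpoints):
  F(1) − F(−1) = 13/4 − (5/4) = 2.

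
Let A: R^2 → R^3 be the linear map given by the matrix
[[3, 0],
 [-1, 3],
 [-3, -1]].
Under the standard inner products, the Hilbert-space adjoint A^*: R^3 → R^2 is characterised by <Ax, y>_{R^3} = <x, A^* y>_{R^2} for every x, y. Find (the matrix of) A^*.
A^* = A^T =
[[3, -1, -3],
 [0, 3, -1]]

For real matrices with standard dot products, the defining identity <Ax, y> = <x, A^* y> gives (Ax)^T y = x^T (A^*) y, i.e. x^T A^T y = x^T (A^*) y. Since this holds for all x, y, we must have A^* = A^T. Therefore
A^* =
[[3, -1, -3],
 [0, 3, -1]].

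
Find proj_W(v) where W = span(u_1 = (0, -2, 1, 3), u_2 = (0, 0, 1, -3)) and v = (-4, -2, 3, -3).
proj_W(v) = (0, -2, 3, -3)

Set up U = [u_1 | ... | u_2] ∈ R^(4×2). The projector onto W = col(U) is P = U (U^T U)^(-1) U^T.
Compute U^T U =
  [14, -8]
  [-8, 10],
and U^T v = (-2, 12).
Solve U^T U · c = U^T v for the coefficients: c = (1, 2). The projection is proj_W(v) = U c.
Check: (v - proj_W(v)) · u_1 = 0  (should be 0).
Check: (v - proj_W(v)) · u_2 = 0  (should be 0).
Result: proj_W(v) = (0, -2, 3, -3).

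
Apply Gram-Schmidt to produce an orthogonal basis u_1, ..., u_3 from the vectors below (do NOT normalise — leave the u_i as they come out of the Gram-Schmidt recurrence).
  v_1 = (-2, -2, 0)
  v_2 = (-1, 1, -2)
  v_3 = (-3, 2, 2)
Orthogonal basis:
  u_1 = (-2, -2, 0)
  u_2 = (-1, 1, -2)
  u_3 = (-7/3, 7/3, 7/3)

Apply the Gram-Schmidt recurrence
  u_1 = v_1
  u_i = v_i − Σ_{j<i} ((v_i · u_j) / (u_j · u_j)) · u_j.

Step by step this gives:
  u_1 = (-2, -2, 0)
  u_2 = (-1, 1, -2)
  u_3 = (-7/3, 7/3, 7/3)

Orthogonality check:
  u_2 · u_1 = 0 (should be 0)
  u_3 · u_1 = 0 (should be 0)
  u_3 · u_2 = 0 (should be 0)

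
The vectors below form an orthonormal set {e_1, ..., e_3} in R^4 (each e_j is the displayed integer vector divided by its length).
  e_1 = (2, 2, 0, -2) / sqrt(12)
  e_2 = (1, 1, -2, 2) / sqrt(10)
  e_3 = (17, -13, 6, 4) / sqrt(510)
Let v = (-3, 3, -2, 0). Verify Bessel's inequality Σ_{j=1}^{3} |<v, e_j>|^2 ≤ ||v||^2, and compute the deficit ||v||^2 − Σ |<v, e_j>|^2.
Σ |<v, e_j>|^2 = 22; ||v||^2 = 22; deficit = 0

Write each e_j = u_j / sqrt(<u_j, u_j>) where u_j is the displayed integer vector. Then <v, e_j> = <v, u_j> / sqrt(<u_j, u_j>), so |<v, e_j>|^2 = <v, u_j>^2 / <u_j, u_j>.
Coefficients: <v, e_1> = 0/sqrt(12), <v, e_2> = 4/sqrt(10), <v, e_3> = -102/sqrt(510).
Square and sum: Σ |<v, e_j>|^2 = 22.
Compute ||v||^2 = v·v = 22.
Deficit = 22 − 22 = 0 ≥ 0, confirming Bessel's inequality. (The deficit equals ||v − Σ <v,e_j> e_j||^2, the squared distance from v to span{e_j}.)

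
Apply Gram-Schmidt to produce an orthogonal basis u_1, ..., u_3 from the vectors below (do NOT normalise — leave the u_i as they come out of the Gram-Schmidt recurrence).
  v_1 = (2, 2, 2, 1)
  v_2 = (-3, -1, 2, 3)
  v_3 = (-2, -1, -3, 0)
Orthogonal basis:
  u_1 = (2, 2, 2, 1)
  u_2 = (-37/13, -11/13, 28/13, 40/13)
  u_3 = (-43/298, 253/298, -173/149, 136/149)

Apply the Gram-Schmidt recurrence
  u_1 = v_1
  u_i = v_i − Σ_{j<i} ((v_i · u_j) / (u_j · u_j)) · u_j.

Step by step this gives:
  u_1 = (2, 2, 2, 1)
  u_2 = (-37/13, -11/13, 28/13, 40/13)
  u_3 = (-43/298, 253/298, -173/149, 136/149)

Orthogonality check:
  u_2 · u_1 = 0 (should be 0)
  u_3 · u_1 = 0 (should be 0)
  u_3 · u_2 = 0 (should be 0)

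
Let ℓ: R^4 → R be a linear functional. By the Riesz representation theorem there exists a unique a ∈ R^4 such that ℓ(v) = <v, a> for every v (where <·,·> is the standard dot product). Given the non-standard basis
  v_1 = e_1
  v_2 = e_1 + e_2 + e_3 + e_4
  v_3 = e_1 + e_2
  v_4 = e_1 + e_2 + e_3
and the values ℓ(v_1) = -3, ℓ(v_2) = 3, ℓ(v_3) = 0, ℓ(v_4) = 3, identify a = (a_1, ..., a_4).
a = (-3, 3, 3, 0)

Write a = (a_1, ..., a_4) in the standard basis. For each basis vector v_i, ℓ(v_i) = <v_i, a> is a linear equation in the a_j's. Collect the n equations into a matrix system V a = ℓ, where row i of V is v_i (expressed in the standard basis). Since V is invertible (lower-triangular with 1s on the diagonal, up to permutation), solve by back-substitution:
  V =
[[1, 0, 0, 0],
 [1, 1, 1, 1],
 [1, 1, 0, 0],
 [1, 1, 1, 0]]
  V a = (-3, 3, 0, 3)
Solving gives a = (-3, 3, 3, 0).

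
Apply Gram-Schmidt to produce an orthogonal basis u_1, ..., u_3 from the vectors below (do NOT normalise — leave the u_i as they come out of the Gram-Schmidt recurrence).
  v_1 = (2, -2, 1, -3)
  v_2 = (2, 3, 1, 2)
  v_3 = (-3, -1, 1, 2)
Orthogonal basis:
  u_1 = (2, -2, 1, -3)
  u_2 = (25/9, 20/9, 25/18, 5/6)
  u_3 = (-7/11, -10/11, 24/11, 10/11)

Apply the Gram-Schmidt recurrence
  u_1 = v_1
  u_i = v_i − Σ_{j<i} ((v_i · u_j) / (u_j · u_j)) · u_j.

Step by step this gives:
  u_1 = (2, -2, 1, -3)
  u_2 = (25/9, 20/9, 25/18, 5/6)
  u_3 = (-7/11, -10/11, 24/11, 10/11)

Orthogonality check:
  u_2 · u_1 = 0 (should be 0)
  u_3 · u_1 = 0 (should be 0)
  u_3 · u_2 = 0 (should be 0)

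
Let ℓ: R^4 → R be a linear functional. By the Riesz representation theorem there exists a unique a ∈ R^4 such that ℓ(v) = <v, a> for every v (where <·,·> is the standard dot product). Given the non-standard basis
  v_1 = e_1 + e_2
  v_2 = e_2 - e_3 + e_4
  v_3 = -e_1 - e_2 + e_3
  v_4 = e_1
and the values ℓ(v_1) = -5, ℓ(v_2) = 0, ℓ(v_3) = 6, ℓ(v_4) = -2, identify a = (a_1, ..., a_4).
a = (-2, -3, 1, 4)

Write a = (a_1, ..., a_4) in the standard basis. For each basis vector v_i, ℓ(v_i) = <v_i, a> is a linear equation in the a_j's. Collect the n equations into a matrix system V a = ℓ, where row i of V is v_i (expressed in the standard basis). Since V is invertible (lower-triangular with 1s on the diagonal, up to permutation), solve by back-substitution:
  V =
[[1, 1, 0, 0],
 [0, 1, -1, 1],
 [-1, -1, 1, 0],
 [1, 0, 0, 0]]
  V a = (-5, 0, 6, -2)
Solving gives a = (-2, -3, 1, 4).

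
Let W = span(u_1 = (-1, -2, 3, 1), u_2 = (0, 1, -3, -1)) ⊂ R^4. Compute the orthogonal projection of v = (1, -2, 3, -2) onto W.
proj_W(v) = (-2/21, -19/21, 17/7, 17/21)

Set up U = [u_1 | ... | u_2] ∈ R^(4×2). The projector onto W = col(U) is P = U (U^T U)^(-1) U^T.
Compute U^T U =
  [15, -12]
  [-12, 11],
and U^T v = (10, -9).
Solve U^T U · c = U^T v for the coefficients: c = (2/21, -5/7). The projection is proj_W(v) = U c.
Check: (v - proj_W(v)) · u_1 = 0  (should be 0).
Check: (v - proj_W(v)) · u_2 = 0  (should be 0).
Result: proj_W(v) = (-2/21, -19/21, 17/7, 17/21).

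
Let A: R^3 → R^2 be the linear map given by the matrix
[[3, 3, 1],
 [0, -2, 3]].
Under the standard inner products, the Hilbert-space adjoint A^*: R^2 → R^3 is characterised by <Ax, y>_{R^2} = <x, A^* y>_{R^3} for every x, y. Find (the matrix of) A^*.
A^* = A^T =
[[3, 0],
 [3, -2],
 [1, 3]]

For real matrices with standard dot products, the defining identity <Ax, y> = <x, A^* y> gives (Ax)^T y = x^T (A^*) y, i.e. x^T A^T y = x^T (A^*) y. Since this holds for all x, y, we must have A^* = A^T. Therefore
A^* =
[[3, 0],
 [3, -2],
 [1, 3]].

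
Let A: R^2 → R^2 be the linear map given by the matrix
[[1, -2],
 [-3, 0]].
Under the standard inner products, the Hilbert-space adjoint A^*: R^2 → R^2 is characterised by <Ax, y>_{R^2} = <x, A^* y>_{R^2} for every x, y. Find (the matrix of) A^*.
A^* = A^T =
[[1, -3],
 [-2, 0]]

For real matrices with standard dot products, the defining identity <Ax, y> = <x, A^* y> gives (Ax)^T y = x^T (A^*) y, i.e. x^T A^T y = x^T (A^*) y. Since this holds for all x, y, we must have A^* = A^T. Therefore
A^* =
[[1, -3],
 [-2, 0]].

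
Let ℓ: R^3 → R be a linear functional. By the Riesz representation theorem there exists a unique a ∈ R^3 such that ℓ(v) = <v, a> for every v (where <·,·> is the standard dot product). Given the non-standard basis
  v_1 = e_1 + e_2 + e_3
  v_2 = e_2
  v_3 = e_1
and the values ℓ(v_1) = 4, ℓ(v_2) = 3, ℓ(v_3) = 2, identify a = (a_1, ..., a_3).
a = (2, 3, -1)

Write a = (a_1, ..., a_3) in the standard basis. For each basis vector v_i, ℓ(v_i) = <v_i, a> is a linear equation in the a_j's. Collect the n equations into a matrix system V a = ℓ, where row i of V is v_i (expressed in the standard basis). Since V is invertible (lower-triangular with 1s on the diagonal, up to permutation), solve by back-substitution:
  V =
[[1, 1, 1],
 [0, 1, 0],
 [1, 0, 0]]
  V a = (4, 3, 2)
Solving gives a = (2, 3, -1).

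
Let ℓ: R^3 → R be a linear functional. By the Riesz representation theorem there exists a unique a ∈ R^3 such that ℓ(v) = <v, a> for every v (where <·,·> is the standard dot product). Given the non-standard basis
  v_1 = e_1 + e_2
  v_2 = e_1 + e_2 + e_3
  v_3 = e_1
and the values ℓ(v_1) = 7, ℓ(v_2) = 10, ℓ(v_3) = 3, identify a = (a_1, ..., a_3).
a = (3, 4, 3)

Write a = (a_1, ..., a_3) in the standard basis. For each basis vector v_i, ℓ(v_i) = <v_i, a> is a linear equation in the a_j's. Collect the n equations into a matrix system V a = ℓ, where row i of V is v_i (expressed in the standard basis). Since V is invertible (lower-triangular with 1s on the diagonal, up to permutation), solve by back-substitution:
  V =
[[1, 1, 0],
 [1, 1, 1],
 [1, 0, 0]]
  V a = (7, 10, 3)
Solving gives a = (3, 4, 3).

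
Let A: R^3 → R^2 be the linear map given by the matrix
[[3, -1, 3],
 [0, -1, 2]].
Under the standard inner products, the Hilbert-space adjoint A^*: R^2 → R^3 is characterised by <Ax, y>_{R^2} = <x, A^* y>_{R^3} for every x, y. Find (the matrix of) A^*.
A^* = A^T =
[[3, 0],
 [-1, -1],
 [3, 2]]

For real matrices with standard dot products, the defining identity <Ax, y> = <x, A^* y> gives (Ax)^T y = x^T (A^*) y, i.e. x^T A^T y = x^T (A^*) y. Since this holds for all x, y, we must have A^* = A^T. Therefore
A^* =
[[3, 0],
 [-1, -1],
 [3, 2]].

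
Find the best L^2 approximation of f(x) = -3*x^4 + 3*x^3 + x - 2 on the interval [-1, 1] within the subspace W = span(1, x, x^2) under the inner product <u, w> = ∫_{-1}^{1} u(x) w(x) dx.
g(x) = -18*x^2/7 + 14*x/5 - 61/35

The best approximation g ∈ W is the orthogonal projection of f onto W. Writing g = a_0 + a_1 x + a_2 x^2, the coefficients solve the normal equations G · a = b where
  G_{ij} = <φ_i, φ_j> and b_i = <f, φ_i>, with φ_0 = 1, φ_1 = x, φ_2 = x^2.
G =
  [2, 0, 2/3]
  [0, 2/3, 0]
  [2/3, 0, 2/5],
b = (-26/5, 28/15, -46/21).
Solving gives a_0 = -61/35, a_1 = 14/5, a_2 = -18/7, so
  g(x) = -18*x^2/7 + 14*x/5 - 61/35.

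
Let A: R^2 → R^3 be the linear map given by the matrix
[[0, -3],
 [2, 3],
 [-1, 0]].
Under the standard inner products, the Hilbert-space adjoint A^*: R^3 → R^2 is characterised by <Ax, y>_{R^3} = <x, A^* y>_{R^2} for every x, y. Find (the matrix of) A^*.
A^* = A^T =
[[0, 2, -1],
 [-3, 3, 0]]

For real matrices with standard dot products, the defining identity <Ax, y> = <x, A^* y> gives (Ax)^T y = x^T (A^*) y, i.e. x^T A^T y = x^T (A^*) y. Since this holds for all x, y, we must have A^* = A^T. Therefore
A^* =
[[0, 2, -1],
 [-3, 3, 0]].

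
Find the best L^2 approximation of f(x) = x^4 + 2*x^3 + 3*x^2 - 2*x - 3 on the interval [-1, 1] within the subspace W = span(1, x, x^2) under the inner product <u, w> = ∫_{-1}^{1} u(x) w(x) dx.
g(x) = 27*x^2/7 - 4*x/5 - 108/35

The best approximation g ∈ W is the orthogonal projection of f onto W. Writing g = a_0 + a_1 x + a_2 x^2, the coefficients solve the normal equations G · a = b where
  G_{ij} = <φ_i, φ_j> and b_i = <f, φ_i>, with φ_0 = 1, φ_1 = x, φ_2 = x^2.
G =
  [2, 0, 2/3]
  [0, 2/3, 0]
  [2/3, 0, 2/5],
b = (-18/5, -8/15, -18/35).
Solving gives a_0 = -108/35, a_1 = -4/5, a_2 = 27/7, so
  g(x) = 27*x^2/7 - 4*x/5 - 108/35.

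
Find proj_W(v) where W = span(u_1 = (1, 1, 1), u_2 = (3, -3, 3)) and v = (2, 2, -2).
proj_W(v) = (0, 2, 0)

Set up U = [u_1 | ... | u_2] ∈ R^(3×2). The projector onto W = col(U) is P = U (U^T U)^(-1) U^T.
Compute U^T U =
  [3, 3]
  [3, 27],
and U^T v = (2, -6).
Solve U^T U · c = U^T v for the coefficients: c = (1, -1/3). The projection is proj_W(v) = U c.
Check: (v - proj_W(v)) · u_1 = 0  (should be 0).
Check: (v - proj_W(v)) · u_2 = 0  (should be 0).
Result: proj_W(v) = (0, 2, 0).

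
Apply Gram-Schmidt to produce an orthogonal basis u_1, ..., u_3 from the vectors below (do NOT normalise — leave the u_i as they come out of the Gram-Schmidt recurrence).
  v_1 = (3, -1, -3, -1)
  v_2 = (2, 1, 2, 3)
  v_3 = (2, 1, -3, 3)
Orthogonal basis:
  u_1 = (3, -1, -3, -1)
  u_2 = (13/5, 4/5, 7/5, 14/5)
  u_3 = (-205/172, 185/172, -375/172, 325/172)

Apply the Gram-Schmidt recurrence
  u_1 = v_1
  u_i = v_i − Σ_{j<i} ((v_i · u_j) / (u_j · u_j)) · u_j.

Step by step this gives:
  u_1 = (3, -1, -3, -1)
  u_2 = (13/5, 4/5, 7/5, 14/5)
  u_3 = (-205/172, 185/172, -375/172, 325/172)

Orthogonality check:
  u_2 · u_1 = 0 (should be 0)
  u_3 · u_1 = 0 (should be 0)
  u_3 · u_2 = 0 (should be 0)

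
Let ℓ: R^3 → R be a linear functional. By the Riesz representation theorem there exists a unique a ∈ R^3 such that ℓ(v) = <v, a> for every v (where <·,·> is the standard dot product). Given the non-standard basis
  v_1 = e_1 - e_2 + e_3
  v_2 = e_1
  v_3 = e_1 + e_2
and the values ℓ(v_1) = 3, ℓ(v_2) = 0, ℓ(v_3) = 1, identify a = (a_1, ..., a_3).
a = (0, 1, 4)

Write a = (a_1, ..., a_3) in the standard basis. For each basis vector v_i, ℓ(v_i) = <v_i, a> is a linear equation in the a_j's. Collect the n equations into a matrix system V a = ℓ, where row i of V is v_i (expressed in the standard basis). Since V is invertible (lower-triangular with 1s on the diagonal, up to permutation), solve by back-substitution:
  V =
[[1, -1, 1],
 [1, 0, 0],
 [1, 1, 0]]
  V a = (3, 0, 1)
Solving gives a = (0, 1, 4).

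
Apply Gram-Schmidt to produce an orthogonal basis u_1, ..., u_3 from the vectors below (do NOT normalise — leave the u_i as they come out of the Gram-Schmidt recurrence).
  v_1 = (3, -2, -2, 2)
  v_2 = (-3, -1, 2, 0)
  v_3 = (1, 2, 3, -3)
Orthogonal basis:
  u_1 = (3, -2, -2, 2)
  u_2 = (-10/7, -43/21, 20/21, 22/21)
  u_3 = (320/173, -118/173, 421/173, -177/173)

Apply the Gram-Schmidt recurrence
  u_1 = v_1
  u_i = v_i − Σ_{j<i} ((v_i · u_j) / (u_j · u_j)) · u_j.

Step by step this gives:
  u_1 = (3, -2, -2, 2)
  u_2 = (-10/7, -43/21, 20/21, 22/21)
  u_3 = (320/173, -118/173, 421/173, -177/173)

Orthogonality check:
  u_2 · u_1 = 0 (should be 0)
  u_3 · u_1 = 0 (should be 0)
  u_3 · u_2 = 0 (should be 0)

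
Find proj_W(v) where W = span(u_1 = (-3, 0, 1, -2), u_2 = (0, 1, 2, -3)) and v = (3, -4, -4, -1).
proj_W(v) = (41/22, -19/66, -79/66, 139/66)

Set up U = [u_1 | ... | u_2] ∈ R^(4×2). The projector onto W = col(U) is P = U (U^T U)^(-1) U^T.
Compute U^T U =
  [14, 8]
  [8, 14],
and U^T v = (-11, -9).
Solve U^T U · c = U^T v for the coefficients: c = (-41/66, -19/66). The projection is proj_W(v) = U c.
Check: (v - proj_W(v)) · u_1 = 0  (should be 0).
Check: (v - proj_W(v)) · u_2 = 0  (should be 0).
Result: proj_W(v) = (41/22, -19/66, -79/66, 139/66).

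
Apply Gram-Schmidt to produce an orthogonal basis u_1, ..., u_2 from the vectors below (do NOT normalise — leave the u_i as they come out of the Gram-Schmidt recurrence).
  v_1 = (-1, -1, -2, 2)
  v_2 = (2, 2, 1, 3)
Orthogonal basis:
  u_1 = (-1, -1, -2, 2)
  u_2 = (2, 2, 1, 3)

Apply the Gram-Schmidt recurrence
  u_1 = v_1
  u_i = v_i − Σ_{j<i} ((v_i · u_j) / (u_j · u_j)) · u_j.

Step by step this gives:
  u_1 = (-1, -1, -2, 2)
  u_2 = (2, 2, 1, 3)

Orthogonality check:
  u_2 · u_1 = 0 (should be 0)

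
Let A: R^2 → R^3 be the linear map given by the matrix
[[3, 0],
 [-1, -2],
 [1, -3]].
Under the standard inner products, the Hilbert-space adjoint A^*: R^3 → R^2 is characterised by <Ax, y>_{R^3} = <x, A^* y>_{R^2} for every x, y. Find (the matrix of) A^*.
A^* = A^T =
[[3, -1, 1],
 [0, -2, -3]]

For real matrices with standard dot products, the defining identity <Ax, y> = <x, A^* y> gives (Ax)^T y = x^T (A^*) y, i.e. x^T A^T y = x^T (A^*) y. Since this holds for all x, y, we must have A^* = A^T. Therefore
A^* =
[[3, -1, 1],
 [0, -2, -3]].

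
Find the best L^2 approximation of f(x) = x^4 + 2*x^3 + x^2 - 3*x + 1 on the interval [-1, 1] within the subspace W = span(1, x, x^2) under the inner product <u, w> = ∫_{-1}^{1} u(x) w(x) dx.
g(x) = 13*x^2/7 - 9*x/5 + 32/35

The best approximation g ∈ W is the orthogonal projection of f onto W. Writing g = a_0 + a_1 x + a_2 x^2, the coefficients solve the normal equations G · a = b where
  G_{ij} = <φ_i, φ_j> and b_i = <f, φ_i>, with φ_0 = 1, φ_1 = x, φ_2 = x^2.
G =
  [2, 0, 2/3]
  [0, 2/3, 0]
  [2/3, 0, 2/5],
b = (46/15, -6/5, 142/105).
Solving gives a_0 = 32/35, a_1 = -9/5, a_2 = 13/7, so
  g(x) = 13*x^2/7 - 9*x/5 + 32/35.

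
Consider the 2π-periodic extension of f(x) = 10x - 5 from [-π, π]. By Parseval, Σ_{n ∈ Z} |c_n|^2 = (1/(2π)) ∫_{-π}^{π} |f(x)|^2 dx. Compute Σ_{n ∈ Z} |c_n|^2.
Σ |c_n|^2 = 100π^2/3 + 25

Expand and integrate term by term over [-π, π]:
  ∫ (10x)^2 dx = 100·(2π^3/3); ∫ 2·10·(-5)·x dx = 0 (odd integrand); ∫ (-5)^2 dx = 25·2π.
So (1/(2π)) ∫_{-π}^{π} (10x - 5)^2 dx = 100π^2/3 + 25 = 100π^2/3 + 25.
Parseval ⇒ Σ |c_n|^2 = 100π^2/3 + 25.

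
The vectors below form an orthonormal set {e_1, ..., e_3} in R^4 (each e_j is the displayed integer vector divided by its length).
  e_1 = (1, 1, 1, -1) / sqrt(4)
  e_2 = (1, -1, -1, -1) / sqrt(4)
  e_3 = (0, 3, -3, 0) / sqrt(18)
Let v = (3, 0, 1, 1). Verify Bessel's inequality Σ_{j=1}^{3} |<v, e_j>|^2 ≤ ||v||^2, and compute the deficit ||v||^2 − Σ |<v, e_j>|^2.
Σ |<v, e_j>|^2 = 3; ||v||^2 = 11; deficit = 8

Write each e_j = u_j / sqrt(<u_j, u_j>) where u_j is the displayed integer vector. Then <v, e_j> = <v, u_j> / sqrt(<u_j, u_j>), so |<v, e_j>|^2 = <v, u_j>^2 / <u_j, u_j>.
Coefficients: <v, e_1> = 3/sqrt(4), <v, e_2> = 1/sqrt(4), <v, e_3> = -3/sqrt(18).
Square and sum: Σ |<v, e_j>|^2 = 3.
Compute ||v||^2 = v·v = 11.
Deficit = 11 − 3 = 8 ≥ 0, confirming Bessel's inequality. (The deficit equals ||v − Σ <v,e_j> e_j||^2, the squared distance from v to span{e_j}.)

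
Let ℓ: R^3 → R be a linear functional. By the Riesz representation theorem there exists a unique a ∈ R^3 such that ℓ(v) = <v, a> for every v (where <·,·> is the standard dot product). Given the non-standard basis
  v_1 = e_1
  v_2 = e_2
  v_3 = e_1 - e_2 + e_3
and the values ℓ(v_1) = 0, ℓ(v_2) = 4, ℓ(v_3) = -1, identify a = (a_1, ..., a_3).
a = (0, 4, 3)

Write a = (a_1, ..., a_3) in the standard basis. For each basis vector v_i, ℓ(v_i) = <v_i, a> is a linear equation in the a_j's. Collect the n equations into a matrix system V a = ℓ, where row i of V is v_i (expressed in the standard basis). Since V is invertible (lower-triangular with 1s on the diagonal, up to permutation), solve by back-substitution:
  V =
[[1, 0, 0],
 [0, 1, 0],
 [1, -1, 1]]
  V a = (0, 4, -1)
Solving gives a = (0, 4, 3).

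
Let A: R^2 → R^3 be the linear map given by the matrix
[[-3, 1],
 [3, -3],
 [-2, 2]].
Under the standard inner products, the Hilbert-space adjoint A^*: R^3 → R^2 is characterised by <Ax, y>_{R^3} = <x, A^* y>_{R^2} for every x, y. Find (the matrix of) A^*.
A^* = A^T =
[[-3, 3, -2],
 [1, -3, 2]]

For real matrices with standard dot products, the defining identity <Ax, y> = <x, A^* y> gives (Ax)^T y = x^T (A^*) y, i.e. x^T A^T y = x^T (A^*) y. Since this holds for all x, y, we must have A^* = A^T. Therefore
A^* =
[[-3, 3, -2],
 [1, -3, 2]].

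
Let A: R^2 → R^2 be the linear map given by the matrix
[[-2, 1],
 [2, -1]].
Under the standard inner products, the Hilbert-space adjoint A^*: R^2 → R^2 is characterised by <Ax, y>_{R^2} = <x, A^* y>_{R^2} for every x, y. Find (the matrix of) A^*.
A^* = A^T =
[[-2, 2],
 [1, -1]]

For real matrices with standard dot products, the defining identity <Ax, y> = <x, A^* y> gives (Ax)^T y = x^T (A^*) y, i.e. x^T A^T y = x^T (A^*) y. Since this holds for all x, y, we must have A^* = A^T. Therefore
A^* =
[[-2, 2],
 [1, -1]].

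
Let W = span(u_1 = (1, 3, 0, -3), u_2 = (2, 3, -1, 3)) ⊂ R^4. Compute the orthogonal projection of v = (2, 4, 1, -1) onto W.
proj_W(v) = (755/433, 1683/433, -194/433, -519/433)

Set up U = [u_1 | ... | u_2] ∈ R^(4×2). The projector onto W = col(U) is P = U (U^T U)^(-1) U^T.
Compute U^T U =
  [19, 2]
  [2, 23],
and U^T v = (17, 12).
Solve U^T U · c = U^T v for the coefficients: c = (367/433, 194/433). The projection is proj_W(v) = U c.
Check: (v - proj_W(v)) · u_1 = 0  (should be 0).
Check: (v - proj_W(v)) · u_2 = 0  (should be 0).
Result: proj_W(v) = (755/433, 1683/433, -194/433, -519/433).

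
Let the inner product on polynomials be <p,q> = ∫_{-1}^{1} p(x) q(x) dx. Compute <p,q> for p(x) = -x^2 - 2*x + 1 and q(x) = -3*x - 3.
<p,q> = 0

Expand the product: p(x)·q(x) = 3*x^3 + 9*x^2 + 3*x - 3.
∫_{-1}^{1} of each monomial x^k gives [2/(k+1) if k even, 0 if k odd]. Integrating term-by-term (or equivalently evaluating the antiderivative F(x) = 3*x^4/4 + 3*x^3 + 3*x^2/2 - 3*x at the endpoints):
  F(1) − F(−1) = 9/4 − (9/4) = 0.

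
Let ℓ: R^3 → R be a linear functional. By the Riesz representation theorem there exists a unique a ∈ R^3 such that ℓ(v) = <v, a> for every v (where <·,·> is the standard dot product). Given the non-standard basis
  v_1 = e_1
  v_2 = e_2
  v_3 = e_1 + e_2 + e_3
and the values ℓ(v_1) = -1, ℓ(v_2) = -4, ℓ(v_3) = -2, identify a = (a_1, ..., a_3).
a = (-1, -4, 3)

Write a = (a_1, ..., a_3) in the standard basis. For each basis vector v_i, ℓ(v_i) = <v_i, a> is a linear equation in the a_j's. Collect the n equations into a matrix system V a = ℓ, where row i of V is v_i (expressed in the standard basis). Since V is invertible (lower-triangular with 1s on the diagonal, up to permutation), solve by back-substitution:
  V =
[[1, 0, 0],
 [0, 1, 0],
 [1, 1, 1]]
  V a = (-1, -4, -2)
Solving gives a = (-1, -4, 3).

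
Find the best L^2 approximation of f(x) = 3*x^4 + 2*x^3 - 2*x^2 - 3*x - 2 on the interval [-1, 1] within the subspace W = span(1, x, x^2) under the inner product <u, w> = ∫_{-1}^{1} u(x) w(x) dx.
g(x) = 4*x^2/7 - 9*x/5 - 79/35

The best approximation g ∈ W is the orthogonal projection of f onto W. Writing g = a_0 + a_1 x + a_2 x^2, the coefficients solve the normal equations G · a = b where
  G_{ij} = <φ_i, φ_j> and b_i = <f, φ_i>, with φ_0 = 1, φ_1 = x, φ_2 = x^2.
G =
  [2, 0, 2/3]
  [0, 2/3, 0]
  [2/3, 0, 2/5],
b = (-62/15, -6/5, -134/105).
Solving gives a_0 = -79/35, a_1 = -9/5, a_2 = 4/7, so
  g(x) = 4*x^2/7 - 9*x/5 - 79/35.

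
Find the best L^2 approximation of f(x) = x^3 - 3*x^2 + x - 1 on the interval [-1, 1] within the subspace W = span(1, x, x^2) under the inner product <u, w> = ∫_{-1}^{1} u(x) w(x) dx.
g(x) = -3*x^2 + 8*x/5 - 1

The best approximation g ∈ W is the orthogonal projection of f onto W. Writing g = a_0 + a_1 x + a_2 x^2, the coefficients solve the normal equations G · a = b where
  G_{ij} = <φ_i, φ_j> and b_i = <f, φ_i>, with φ_0 = 1, φ_1 = x, φ_2 = x^2.
G =
  [2, 0, 2/3]
  [0, 2/3, 0]
  [2/3, 0, 2/5],
b = (-4, 16/15, -28/15).
Solving gives a_0 = -1, a_1 = 8/5, a_2 = -3, so
  g(x) = -3*x^2 + 8*x/5 - 1.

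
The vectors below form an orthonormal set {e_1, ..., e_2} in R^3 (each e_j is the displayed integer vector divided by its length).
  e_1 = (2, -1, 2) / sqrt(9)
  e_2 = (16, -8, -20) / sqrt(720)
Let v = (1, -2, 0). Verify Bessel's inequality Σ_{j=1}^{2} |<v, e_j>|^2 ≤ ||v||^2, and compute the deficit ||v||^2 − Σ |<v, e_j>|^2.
Σ |<v, e_j>|^2 = 16/5; ||v||^2 = 5; deficit = 9/5

Write each e_j = u_j / sqrt(<u_j, u_j>) where u_j is the displayed integer vector. Then <v, e_j> = <v, u_j> / sqrt(<u_j, u_j>), so |<v, e_j>|^2 = <v, u_j>^2 / <u_j, u_j>.
Coefficients: <v, e_1> = 4/sqrt(9), <v, e_2> = 32/sqrt(720).
Square and sum: Σ |<v, e_j>|^2 = 16/5.
Compute ||v||^2 = v·v = 5.
Deficit = 5 − 16/5 = 9/5 ≥ 0, confirming Bessel's inequality. (The deficit equals ||v − Σ <v,e_j> e_j||^2, the squared distance from v to span{e_j}.)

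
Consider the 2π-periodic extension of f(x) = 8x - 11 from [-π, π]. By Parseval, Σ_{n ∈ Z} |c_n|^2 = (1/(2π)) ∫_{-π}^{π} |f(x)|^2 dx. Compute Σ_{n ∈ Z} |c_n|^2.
Σ |c_n|^2 = 64π^2/3 + 121

Expand and integrate term by term over [-π, π]:
  ∫ (8x)^2 dx = 64·(2π^3/3); ∫ 2·8·(-11)·x dx = 0 (odd integrand); ∫ (-11)^2 dx = 121·2π.
So (1/(2π)) ∫_{-π}^{π} (8x - 11)^2 dx = 64π^2/3 + 121 = 64π^2/3 + 121.
Parseval ⇒ Σ |c_n|^2 = 64π^2/3 + 121.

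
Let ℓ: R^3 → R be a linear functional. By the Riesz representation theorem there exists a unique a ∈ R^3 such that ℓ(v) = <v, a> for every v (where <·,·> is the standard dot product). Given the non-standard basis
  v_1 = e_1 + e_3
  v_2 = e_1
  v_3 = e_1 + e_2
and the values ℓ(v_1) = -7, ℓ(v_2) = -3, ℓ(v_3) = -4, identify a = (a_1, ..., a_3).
a = (-3, -1, -4)

Write a = (a_1, ..., a_3) in the standard basis. For each basis vector v_i, ℓ(v_i) = <v_i, a> is a linear equation in the a_j's. Collect the n equations into a matrix system V a = ℓ, where row i of V is v_i (expressed in the standard basis). Since V is invertible (lower-triangular with 1s on the diagonal, up to permutation), solve by back-substitution:
  V =
[[1, 0, 1],
 [1, 0, 0],
 [1, 1, 0]]
  V a = (-7, -3, -4)
Solving gives a = (-3, -1, -4).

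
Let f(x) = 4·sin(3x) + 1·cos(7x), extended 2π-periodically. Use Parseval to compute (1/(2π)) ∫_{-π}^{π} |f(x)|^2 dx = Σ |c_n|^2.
Σ |c_n|^2 = 17/2

Expand |f|^2 and use orthogonality of {sin(nx), cos(mx)} on [-π, π]:
  ∫_{-π}^{π} sin(nx)^2 dx = π, ∫ cos(mx)^2 dx = π, and cross terms integrate to 0.
So ∫_{-π}^{π} f(x)^2 dx = 4^2 · π + 1^2 · π = (16 + 1)π.
Divide by 2π: (16 + 1)/2 = 17/2.
By Parseval, this equals Σ |c_n|^2.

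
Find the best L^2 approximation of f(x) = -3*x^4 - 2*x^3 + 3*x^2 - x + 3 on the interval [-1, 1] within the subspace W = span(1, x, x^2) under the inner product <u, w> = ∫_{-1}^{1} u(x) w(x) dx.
g(x) = 3*x^2/7 - 11*x/5 + 114/35

The best approximation g ∈ W is the orthogonal projection of f onto W. Writing g = a_0 + a_1 x + a_2 x^2, the coefficients solve the normal equations G · a = b where
  G_{ij} = <φ_i, φ_j> and b_i = <f, φ_i>, with φ_0 = 1, φ_1 = x, φ_2 = x^2.
G =
  [2, 0, 2/3]
  [0, 2/3, 0]
  [2/3, 0, 2/5],
b = (34/5, -22/15, 82/35).
Solving gives a_0 = 114/35, a_1 = -11/5, a_2 = 3/7, so
  g(x) = 3*x^2/7 - 11*x/5 + 114/35.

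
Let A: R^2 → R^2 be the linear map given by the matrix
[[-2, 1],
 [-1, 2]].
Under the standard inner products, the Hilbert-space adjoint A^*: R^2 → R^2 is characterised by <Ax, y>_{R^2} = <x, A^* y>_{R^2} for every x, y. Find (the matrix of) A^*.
A^* = A^T =
[[-2, -1],
 [1, 2]]

For real matrices with standard dot products, the defining identity <Ax, y> = <x, A^* y> gives (Ax)^T y = x^T (A^*) y, i.e. x^T A^T y = x^T (A^*) y. Since this holds for all x, y, we must have A^* = A^T. Therefore
A^* =
[[-2, -1],
 [1, 2]].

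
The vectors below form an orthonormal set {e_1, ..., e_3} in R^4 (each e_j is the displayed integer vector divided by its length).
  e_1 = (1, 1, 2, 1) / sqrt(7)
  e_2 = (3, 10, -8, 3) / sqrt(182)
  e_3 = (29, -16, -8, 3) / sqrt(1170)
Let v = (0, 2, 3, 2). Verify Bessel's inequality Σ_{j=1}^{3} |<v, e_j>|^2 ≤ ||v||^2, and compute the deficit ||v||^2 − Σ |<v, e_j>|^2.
Σ |<v, e_j>|^2 = 148/9; ||v||^2 = 17; deficit = 5/9

Write each e_j = u_j / sqrt(<u_j, u_j>) where u_j is the displayed integer vector. Then <v, e_j> = <v, u_j> / sqrt(<u_j, u_j>), so |<v, e_j>|^2 = <v, u_j>^2 / <u_j, u_j>.
Coefficients: <v, e_1> = 10/sqrt(7), <v, e_2> = 2/sqrt(182), <v, e_3> = -50/sqrt(1170).
Square and sum: Σ |<v, e_j>|^2 = 148/9.
Compute ||v||^2 = v·v = 17.
Deficit = 17 − 148/9 = 5/9 ≥ 0, confirming Bessel's inequality. (The deficit equals ||v − Σ <v,e_j> e_j||^2, the squared distance from v to span{e_j}.)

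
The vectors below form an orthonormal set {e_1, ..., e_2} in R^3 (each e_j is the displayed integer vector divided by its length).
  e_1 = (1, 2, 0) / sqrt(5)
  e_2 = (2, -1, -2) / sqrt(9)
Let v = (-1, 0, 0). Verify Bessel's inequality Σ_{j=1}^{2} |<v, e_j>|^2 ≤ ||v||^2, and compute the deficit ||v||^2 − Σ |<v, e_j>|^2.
Σ |<v, e_j>|^2 = 29/45; ||v||^2 = 1; deficit = 16/45

Write each e_j = u_j / sqrt(<u_j, u_j>) where u_j is the displayed integer vector. Then <v, e_j> = <v, u_j> / sqrt(<u_j, u_j>), so |<v, e_j>|^2 = <v, u_j>^2 / <u_j, u_j>.
Coefficients: <v, e_1> = -1/sqrt(5), <v, e_2> = -2/sqrt(9).
Square and sum: Σ |<v, e_j>|^2 = 29/45.
Compute ||v||^2 = v·v = 1.
Deficit = 1 − 29/45 = 16/45 ≥ 0, confirming Bessel's inequality. (The deficit equals ||v − Σ <v,e_j> e_j||^2, the squared distance from v to span{e_j}.)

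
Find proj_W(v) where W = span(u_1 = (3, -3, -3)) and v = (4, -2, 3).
proj_W(v) = (1, -1, -1)

Set up U = [u_1 | ... | u_1] ∈ R^(3×1). The projector onto W = col(U) is P = U (U^T U)^(-1) U^T.
Compute U^T U =
  [27],
and U^T v = (9).
Solve U^T U · c = U^T v for the coefficients: c = (1/3). The projection is proj_W(v) = U c.
Check: (v - proj_W(v)) · u_1 = 0  (should be 0).
Result: proj_W(v) = (1, -1, -1).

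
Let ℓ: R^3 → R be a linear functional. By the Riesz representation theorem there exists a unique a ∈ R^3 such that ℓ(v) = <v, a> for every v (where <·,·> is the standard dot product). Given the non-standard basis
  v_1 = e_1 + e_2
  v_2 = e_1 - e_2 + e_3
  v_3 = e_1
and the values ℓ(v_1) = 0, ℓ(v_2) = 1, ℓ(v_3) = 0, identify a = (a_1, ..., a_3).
a = (0, 0, 1)

Write a = (a_1, ..., a_3) in the standard basis. For each basis vector v_i, ℓ(v_i) = <v_i, a> is a linear equation in the a_j's. Collect the n equations into a matrix system V a = ℓ, where row i of V is v_i (expressed in the standard basis). Since V is invertible (lower-triangular with 1s on the diagonal, up to permutation), solve by back-substitution:
  V =
[[1, 1, 0],
 [1, -1, 1],
 [1, 0, 0]]
  V a = (0, 1, 0)
Solving gives a = (0, 0, 1).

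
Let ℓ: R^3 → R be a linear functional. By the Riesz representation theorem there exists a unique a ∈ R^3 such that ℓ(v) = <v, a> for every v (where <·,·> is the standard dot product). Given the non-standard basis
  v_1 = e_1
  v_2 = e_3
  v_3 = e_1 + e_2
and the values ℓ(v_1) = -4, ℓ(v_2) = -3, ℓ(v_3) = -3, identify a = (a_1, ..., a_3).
a = (-4, 1, -3)

Write a = (a_1, ..., a_3) in the standard basis. For each basis vector v_i, ℓ(v_i) = <v_i, a> is a linear equation in the a_j's. Collect the n equations into a matrix system V a = ℓ, where row i of V is v_i (expressed in the standard basis). Since V is invertible (lower-triangular with 1s on the diagonal, up to permutation), solve by back-substitution:
  V =
[[1, 0, 0],
 [0, 0, 1],
 [1, 1, 0]]
  V a = (-4, -3, -3)
Solving gives a = (-4, 1, -3).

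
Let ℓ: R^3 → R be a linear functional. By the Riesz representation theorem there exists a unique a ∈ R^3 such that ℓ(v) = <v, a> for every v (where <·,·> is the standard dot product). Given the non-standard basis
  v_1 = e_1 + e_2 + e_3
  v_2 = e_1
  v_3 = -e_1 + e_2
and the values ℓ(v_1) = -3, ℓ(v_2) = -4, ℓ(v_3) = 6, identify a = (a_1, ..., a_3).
a = (-4, 2, -1)

Write a = (a_1, ..., a_3) in the standard basis. For each basis vector v_i, ℓ(v_i) = <v_i, a> is a linear equation in the a_j's. Collect the n equations into a matrix system V a = ℓ, where row i of V is v_i (expressed in the standard basis). Since V is invertible (lower-triangular with 1s on the diagonal, up to permutation), solve by back-substitution:
  V =
[[1, 1, 1],
 [1, 0, 0],
 [-1, 1, 0]]
  V a = (-3, -4, 6)
Solving gives a = (-4, 2, -1).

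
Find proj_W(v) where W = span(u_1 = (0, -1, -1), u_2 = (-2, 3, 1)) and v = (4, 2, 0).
proj_W(v) = (2, 0, 2)

Set up U = [u_1 | ... | u_2] ∈ R^(3×2). The projector onto W = col(U) is P = U (U^T U)^(-1) U^T.
Compute U^T U =
  [2, -4]
  [-4, 14],
and U^T v = (-2, -2).
Solve U^T U · c = U^T v for the coefficients: c = (-3, -1). The projection is proj_W(v) = U c.
Check: (v - proj_W(v)) · u_1 = 0  (should be 0).
Check: (v - proj_W(v)) · u_2 = 0  (should be 0).
Result: proj_W(v) = (2, 0, 2).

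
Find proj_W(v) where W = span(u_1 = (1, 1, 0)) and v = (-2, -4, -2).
proj_W(v) = (-3, -3, 0)

Set up U = [u_1 | ... | u_1] ∈ R^(3×1). The projector onto W = col(U) is P = U (U^T U)^(-1) U^T.
Compute U^T U =
  [2],
and U^T v = (-6).
Solve U^T U · c = U^T v for the coefficients: c = (-3). The projection is proj_W(v) = U c.
Check: (v - proj_W(v)) · u_1 = 0  (should be 0).
Result: proj_W(v) = (-3, -3, 0).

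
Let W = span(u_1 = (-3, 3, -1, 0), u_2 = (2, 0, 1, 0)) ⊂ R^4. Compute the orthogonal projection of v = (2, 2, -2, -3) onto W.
proj_W(v) = (16/23, 36/23, 14/23, 0)

Set up U = [u_1 | ... | u_2] ∈ R^(4×2). The projector onto W = col(U) is P = U (U^T U)^(-1) U^T.
Compute U^T U =
  [19, -7]
  [-7, 5],
and U^T v = (2, 2).
Solve U^T U · c = U^T v for the coefficients: c = (12/23, 26/23). The projection is proj_W(v) = U c.
Check: (v - proj_W(v)) · u_1 = 0  (should be 0).
Check: (v - proj_W(v)) · u_2 = 0  (should be 0).
Result: proj_W(v) = (16/23, 36/23, 14/23, 0).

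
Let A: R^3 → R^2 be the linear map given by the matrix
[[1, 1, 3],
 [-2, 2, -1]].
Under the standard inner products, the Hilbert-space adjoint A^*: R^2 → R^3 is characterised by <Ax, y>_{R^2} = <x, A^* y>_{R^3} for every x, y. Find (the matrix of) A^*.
A^* = A^T =
[[1, -2],
 [1, 2],
 [3, -1]]

For real matrices with standard dot products, the defining identity <Ax, y> = <x, A^* y> gives (Ax)^T y = x^T (A^*) y, i.e. x^T A^T y = x^T (A^*) y. Since this holds for all x, y, we must have A^* = A^T. Therefore
A^* =
[[1, -2],
 [1, 2],
 [3, -1]].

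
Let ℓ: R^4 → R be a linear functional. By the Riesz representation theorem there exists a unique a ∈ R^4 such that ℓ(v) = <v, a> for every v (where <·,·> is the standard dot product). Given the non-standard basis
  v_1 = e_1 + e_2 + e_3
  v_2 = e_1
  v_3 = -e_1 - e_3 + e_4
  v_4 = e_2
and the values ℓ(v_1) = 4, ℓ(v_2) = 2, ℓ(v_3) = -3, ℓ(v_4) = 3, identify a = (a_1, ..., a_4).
a = (2, 3, -1, -2)

Write a = (a_1, ..., a_4) in the standard basis. For each basis vector v_i, ℓ(v_i) = <v_i, a> is a linear equation in the a_j's. Collect the n equations into a matrix system V a = ℓ, where row i of V is v_i (expressed in the standard basis). Since V is invertible (lower-triangular with 1s on the diagonal, up to permutation), solve by back-substitution:
  V =
[[1, 1, 1, 0],
 [1, 0, 0, 0],
 [-1, 0, -1, 1],
 [0, 1, 0, 0]]
  V a = (4, 2, -3, 3)
Solving gives a = (2, 3, -1, -2).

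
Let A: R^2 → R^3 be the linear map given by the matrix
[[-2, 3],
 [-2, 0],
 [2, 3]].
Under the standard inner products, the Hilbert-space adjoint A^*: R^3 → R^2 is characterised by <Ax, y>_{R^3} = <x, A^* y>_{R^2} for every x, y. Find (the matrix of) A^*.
A^* = A^T =
[[-2, -2, 2],
 [3, 0, 3]]

For real matrices with standard dot products, the defining identity <Ax, y> = <x, A^* y> gives (Ax)^T y = x^T (A^*) y, i.e. x^T A^T y = x^T (A^*) y. Since this holds for all x, y, we must have A^* = A^T. Therefore
A^* =
[[-2, -2, 2],
 [3, 0, 3]].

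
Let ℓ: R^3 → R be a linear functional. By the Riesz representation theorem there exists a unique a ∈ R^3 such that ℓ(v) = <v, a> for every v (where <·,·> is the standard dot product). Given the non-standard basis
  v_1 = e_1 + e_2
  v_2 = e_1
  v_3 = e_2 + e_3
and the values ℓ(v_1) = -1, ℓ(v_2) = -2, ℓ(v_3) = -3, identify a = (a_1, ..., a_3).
a = (-2, 1, -4)

Write a = (a_1, ..., a_3) in the standard basis. For each basis vector v_i, ℓ(v_i) = <v_i, a> is a linear equation in the a_j's. Collect the n equations into a matrix system V a = ℓ, where row i of V is v_i (expressed in the standard basis). Since V is invertible (lower-triangular with 1s on the diagonal, up to permutation), solve by back-substitution:
  V =
[[1, 1, 0],
 [1, 0, 0],
 [0, 1, 1]]
  V a = (-1, -2, -3)
Solving gives a = (-2, 1, -4).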